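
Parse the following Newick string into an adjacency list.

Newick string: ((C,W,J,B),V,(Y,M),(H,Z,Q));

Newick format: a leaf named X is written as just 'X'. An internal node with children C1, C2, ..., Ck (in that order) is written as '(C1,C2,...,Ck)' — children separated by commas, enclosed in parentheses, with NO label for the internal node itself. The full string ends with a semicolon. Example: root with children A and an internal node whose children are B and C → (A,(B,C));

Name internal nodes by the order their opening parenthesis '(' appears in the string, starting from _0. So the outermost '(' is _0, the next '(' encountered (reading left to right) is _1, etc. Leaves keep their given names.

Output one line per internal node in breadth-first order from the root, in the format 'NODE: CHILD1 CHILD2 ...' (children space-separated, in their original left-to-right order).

Answer: _0: _1 V _2 _3
_1: C W J B
_2: Y M
_3: H Z Q

Derivation:
Input: ((C,W,J,B),V,(Y,M),(H,Z,Q));
Scanning left-to-right, naming '(' by encounter order:
  pos 0: '(' -> open internal node _0 (depth 1)
  pos 1: '(' -> open internal node _1 (depth 2)
  pos 9: ')' -> close internal node _1 (now at depth 1)
  pos 13: '(' -> open internal node _2 (depth 2)
  pos 17: ')' -> close internal node _2 (now at depth 1)
  pos 19: '(' -> open internal node _3 (depth 2)
  pos 25: ')' -> close internal node _3 (now at depth 1)
  pos 26: ')' -> close internal node _0 (now at depth 0)
Total internal nodes: 4
BFS adjacency from root:
  _0: _1 V _2 _3
  _1: C W J B
  _2: Y M
  _3: H Z Q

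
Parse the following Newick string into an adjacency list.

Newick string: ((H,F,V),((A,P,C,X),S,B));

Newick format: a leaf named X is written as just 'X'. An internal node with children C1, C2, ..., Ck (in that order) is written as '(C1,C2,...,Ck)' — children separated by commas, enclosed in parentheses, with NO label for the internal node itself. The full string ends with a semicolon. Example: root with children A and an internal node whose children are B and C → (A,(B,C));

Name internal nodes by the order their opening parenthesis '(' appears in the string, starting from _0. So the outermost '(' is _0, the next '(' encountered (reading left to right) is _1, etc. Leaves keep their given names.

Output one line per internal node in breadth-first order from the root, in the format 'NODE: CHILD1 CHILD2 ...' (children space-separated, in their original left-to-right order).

Answer: _0: _1 _2
_1: H F V
_2: _3 S B
_3: A P C X

Derivation:
Input: ((H,F,V),((A,P,C,X),S,B));
Scanning left-to-right, naming '(' by encounter order:
  pos 0: '(' -> open internal node _0 (depth 1)
  pos 1: '(' -> open internal node _1 (depth 2)
  pos 7: ')' -> close internal node _1 (now at depth 1)
  pos 9: '(' -> open internal node _2 (depth 2)
  pos 10: '(' -> open internal node _3 (depth 3)
  pos 18: ')' -> close internal node _3 (now at depth 2)
  pos 23: ')' -> close internal node _2 (now at depth 1)
  pos 24: ')' -> close internal node _0 (now at depth 0)
Total internal nodes: 4
BFS adjacency from root:
  _0: _1 _2
  _1: H F V
  _2: _3 S B
  _3: A P C X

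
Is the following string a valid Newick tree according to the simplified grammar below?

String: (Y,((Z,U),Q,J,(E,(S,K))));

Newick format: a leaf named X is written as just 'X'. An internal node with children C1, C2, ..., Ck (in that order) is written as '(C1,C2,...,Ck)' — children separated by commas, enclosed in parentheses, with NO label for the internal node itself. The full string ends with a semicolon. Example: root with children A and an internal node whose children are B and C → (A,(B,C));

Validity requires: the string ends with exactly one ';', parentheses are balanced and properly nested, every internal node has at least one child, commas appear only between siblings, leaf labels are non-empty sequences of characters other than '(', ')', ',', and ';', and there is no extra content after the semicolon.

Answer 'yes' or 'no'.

Input: (Y,((Z,U),Q,J,(E,(S,K))));
Paren balance: 5 '(' vs 5 ')' OK
Ends with single ';': True
Full parse: OK
Valid: True

Answer: yes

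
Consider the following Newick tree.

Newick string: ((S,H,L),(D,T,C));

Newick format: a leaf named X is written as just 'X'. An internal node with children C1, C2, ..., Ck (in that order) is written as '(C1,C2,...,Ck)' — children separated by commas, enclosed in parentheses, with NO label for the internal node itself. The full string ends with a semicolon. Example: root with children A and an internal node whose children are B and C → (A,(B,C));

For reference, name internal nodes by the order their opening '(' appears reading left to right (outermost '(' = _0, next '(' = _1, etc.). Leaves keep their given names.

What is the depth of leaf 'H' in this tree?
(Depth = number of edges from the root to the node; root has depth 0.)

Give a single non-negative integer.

Answer: 2

Derivation:
Newick: ((S,H,L),(D,T,C));
Naming internals by '(' encounter order: outermost '(' = _0, next = _1, ...
Query node: H
Path from root: _0 -> _1 -> H
Depth of H: 2 (number of edges from root)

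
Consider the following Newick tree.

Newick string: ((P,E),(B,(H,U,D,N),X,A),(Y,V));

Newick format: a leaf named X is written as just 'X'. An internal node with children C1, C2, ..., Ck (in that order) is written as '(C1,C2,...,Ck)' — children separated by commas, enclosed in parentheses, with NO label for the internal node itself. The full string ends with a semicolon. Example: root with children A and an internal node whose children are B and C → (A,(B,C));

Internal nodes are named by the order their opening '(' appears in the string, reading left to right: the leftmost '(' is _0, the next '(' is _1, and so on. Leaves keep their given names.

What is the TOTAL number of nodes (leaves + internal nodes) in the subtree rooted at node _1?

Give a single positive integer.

Answer: 3

Derivation:
Newick: ((P,E),(B,(H,U,D,N),X,A),(Y,V));
Locate _1: it is the '(' at position 1 (the 2nd '(' reading left to right).
Query: subtree rooted at _1
_1: subtree_size = 1 + 2
  P: subtree_size = 1 + 0
  E: subtree_size = 1 + 0
Total subtree size of _1: 3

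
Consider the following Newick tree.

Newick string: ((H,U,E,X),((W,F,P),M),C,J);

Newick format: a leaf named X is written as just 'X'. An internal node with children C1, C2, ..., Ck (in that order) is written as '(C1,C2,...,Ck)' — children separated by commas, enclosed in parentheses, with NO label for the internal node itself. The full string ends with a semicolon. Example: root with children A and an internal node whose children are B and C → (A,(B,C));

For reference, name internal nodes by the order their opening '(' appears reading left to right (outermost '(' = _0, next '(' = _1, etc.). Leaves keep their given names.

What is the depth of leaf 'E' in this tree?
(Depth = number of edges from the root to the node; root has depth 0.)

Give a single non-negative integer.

Newick: ((H,U,E,X),((W,F,P),M),C,J);
Naming internals by '(' encounter order: outermost '(' = _0, next = _1, ...
Query node: E
Path from root: _0 -> _1 -> E
Depth of E: 2 (number of edges from root)

Answer: 2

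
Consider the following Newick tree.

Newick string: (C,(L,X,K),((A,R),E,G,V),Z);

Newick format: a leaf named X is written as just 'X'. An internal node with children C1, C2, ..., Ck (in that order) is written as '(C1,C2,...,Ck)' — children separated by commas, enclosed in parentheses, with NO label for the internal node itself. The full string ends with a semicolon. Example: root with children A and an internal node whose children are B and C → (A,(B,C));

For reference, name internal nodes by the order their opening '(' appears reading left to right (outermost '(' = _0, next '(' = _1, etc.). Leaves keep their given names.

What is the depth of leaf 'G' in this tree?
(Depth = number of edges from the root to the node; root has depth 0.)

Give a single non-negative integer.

Newick: (C,(L,X,K),((A,R),E,G,V),Z);
Naming internals by '(' encounter order: outermost '(' = _0, next = _1, ...
Query node: G
Path from root: _0 -> _2 -> G
Depth of G: 2 (number of edges from root)

Answer: 2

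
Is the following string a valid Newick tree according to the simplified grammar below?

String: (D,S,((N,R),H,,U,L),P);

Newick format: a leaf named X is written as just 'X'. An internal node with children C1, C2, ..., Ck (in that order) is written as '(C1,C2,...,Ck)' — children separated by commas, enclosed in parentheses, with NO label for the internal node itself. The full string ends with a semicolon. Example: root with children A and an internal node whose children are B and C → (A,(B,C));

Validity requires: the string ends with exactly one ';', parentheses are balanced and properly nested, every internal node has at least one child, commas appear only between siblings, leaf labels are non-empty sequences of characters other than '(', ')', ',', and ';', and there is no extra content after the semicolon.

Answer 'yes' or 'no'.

Input: (D,S,((N,R),H,,U,L),P);
Paren balance: 3 '(' vs 3 ')' OK
Ends with single ';': True
Full parse: FAILS (empty leaf label at pos 14)
Valid: False

Answer: no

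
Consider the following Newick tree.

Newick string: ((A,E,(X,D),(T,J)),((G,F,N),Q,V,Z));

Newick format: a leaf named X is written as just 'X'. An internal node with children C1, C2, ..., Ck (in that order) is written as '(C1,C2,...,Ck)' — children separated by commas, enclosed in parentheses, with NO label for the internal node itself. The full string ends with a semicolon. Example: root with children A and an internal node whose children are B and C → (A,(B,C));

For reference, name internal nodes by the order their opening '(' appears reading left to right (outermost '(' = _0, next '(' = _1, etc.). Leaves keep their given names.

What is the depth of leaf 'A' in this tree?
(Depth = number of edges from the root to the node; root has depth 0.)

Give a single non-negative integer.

Answer: 2

Derivation:
Newick: ((A,E,(X,D),(T,J)),((G,F,N),Q,V,Z));
Naming internals by '(' encounter order: outermost '(' = _0, next = _1, ...
Query node: A
Path from root: _0 -> _1 -> A
Depth of A: 2 (number of edges from root)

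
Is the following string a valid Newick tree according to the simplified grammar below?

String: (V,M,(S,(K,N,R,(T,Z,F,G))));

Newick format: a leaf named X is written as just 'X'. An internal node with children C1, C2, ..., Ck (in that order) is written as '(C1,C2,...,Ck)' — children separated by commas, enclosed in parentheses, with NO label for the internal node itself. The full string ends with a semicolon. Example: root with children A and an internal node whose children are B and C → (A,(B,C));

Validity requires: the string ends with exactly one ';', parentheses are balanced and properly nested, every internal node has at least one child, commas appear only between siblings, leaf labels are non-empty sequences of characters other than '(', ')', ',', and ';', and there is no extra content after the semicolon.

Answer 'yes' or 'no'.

Input: (V,M,(S,(K,N,R,(T,Z,F,G))));
Paren balance: 4 '(' vs 4 ')' OK
Ends with single ';': True
Full parse: OK
Valid: True

Answer: yes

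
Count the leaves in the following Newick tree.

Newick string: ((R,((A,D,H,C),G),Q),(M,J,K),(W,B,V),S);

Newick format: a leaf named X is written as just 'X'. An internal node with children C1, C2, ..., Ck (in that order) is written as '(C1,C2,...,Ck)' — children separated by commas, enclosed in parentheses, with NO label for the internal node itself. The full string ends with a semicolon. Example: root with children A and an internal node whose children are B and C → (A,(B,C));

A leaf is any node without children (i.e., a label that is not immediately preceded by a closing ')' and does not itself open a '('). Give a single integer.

Answer: 14

Derivation:
Newick: ((R,((A,D,H,C),G),Q),(M,J,K),(W,B,V),S);
Scan left-to-right; a leaf is any maximal label run not followed by '(':
  pos 2: leaf 'R' → count = 1
  pos 6: leaf 'A' → count = 2
  pos 8: leaf 'D' → count = 3
  pos 10: leaf 'H' → count = 4
  pos 12: leaf 'C' → count = 5
  pos 15: leaf 'G' → count = 6
  pos 18: leaf 'Q' → count = 7
  pos 22: leaf 'M' → count = 8
  pos 24: leaf 'J' → count = 9
  pos 26: leaf 'K' → count = 10
  pos 30: leaf 'W' → count = 11
  pos 32: leaf 'B' → count = 12
  pos 34: leaf 'V' → count = 13
  pos 37: leaf 'S' → count = 14
Total leaves: 14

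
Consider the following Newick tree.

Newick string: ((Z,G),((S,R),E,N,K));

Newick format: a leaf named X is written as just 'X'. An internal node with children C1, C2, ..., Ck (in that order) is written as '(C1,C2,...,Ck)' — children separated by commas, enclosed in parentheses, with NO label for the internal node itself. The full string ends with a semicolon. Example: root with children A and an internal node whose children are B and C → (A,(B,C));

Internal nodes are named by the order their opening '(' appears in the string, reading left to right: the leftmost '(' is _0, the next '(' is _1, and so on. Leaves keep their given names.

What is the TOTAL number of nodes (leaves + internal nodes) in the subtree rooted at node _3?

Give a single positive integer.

Answer: 3

Derivation:
Newick: ((Z,G),((S,R),E,N,K));
Locate _3: it is the '(' at position 8 (the 4th '(' reading left to right).
Query: subtree rooted at _3
_3: subtree_size = 1 + 2
  S: subtree_size = 1 + 0
  R: subtree_size = 1 + 0
Total subtree size of _3: 3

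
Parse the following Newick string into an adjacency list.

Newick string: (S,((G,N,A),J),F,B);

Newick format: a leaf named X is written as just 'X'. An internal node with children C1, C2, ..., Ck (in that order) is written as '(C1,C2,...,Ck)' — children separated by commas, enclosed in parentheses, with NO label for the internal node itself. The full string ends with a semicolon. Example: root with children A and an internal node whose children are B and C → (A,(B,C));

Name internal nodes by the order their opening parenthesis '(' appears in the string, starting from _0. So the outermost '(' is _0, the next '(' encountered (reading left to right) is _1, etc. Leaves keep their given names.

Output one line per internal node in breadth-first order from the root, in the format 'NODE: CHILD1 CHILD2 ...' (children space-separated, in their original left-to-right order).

Answer: _0: S _1 F B
_1: _2 J
_2: G N A

Derivation:
Input: (S,((G,N,A),J),F,B);
Scanning left-to-right, naming '(' by encounter order:
  pos 0: '(' -> open internal node _0 (depth 1)
  pos 3: '(' -> open internal node _1 (depth 2)
  pos 4: '(' -> open internal node _2 (depth 3)
  pos 10: ')' -> close internal node _2 (now at depth 2)
  pos 13: ')' -> close internal node _1 (now at depth 1)
  pos 18: ')' -> close internal node _0 (now at depth 0)
Total internal nodes: 3
BFS adjacency from root:
  _0: S _1 F B
  _1: _2 J
  _2: G N A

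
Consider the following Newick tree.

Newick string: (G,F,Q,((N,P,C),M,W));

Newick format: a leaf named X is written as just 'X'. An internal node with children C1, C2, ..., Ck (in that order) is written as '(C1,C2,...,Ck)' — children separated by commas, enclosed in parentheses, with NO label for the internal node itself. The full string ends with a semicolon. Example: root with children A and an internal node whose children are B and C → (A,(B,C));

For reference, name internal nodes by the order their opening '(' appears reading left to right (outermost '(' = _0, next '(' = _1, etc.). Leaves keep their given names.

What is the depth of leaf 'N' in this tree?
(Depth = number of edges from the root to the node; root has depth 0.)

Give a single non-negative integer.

Answer: 3

Derivation:
Newick: (G,F,Q,((N,P,C),M,W));
Naming internals by '(' encounter order: outermost '(' = _0, next = _1, ...
Query node: N
Path from root: _0 -> _1 -> _2 -> N
Depth of N: 3 (number of edges from root)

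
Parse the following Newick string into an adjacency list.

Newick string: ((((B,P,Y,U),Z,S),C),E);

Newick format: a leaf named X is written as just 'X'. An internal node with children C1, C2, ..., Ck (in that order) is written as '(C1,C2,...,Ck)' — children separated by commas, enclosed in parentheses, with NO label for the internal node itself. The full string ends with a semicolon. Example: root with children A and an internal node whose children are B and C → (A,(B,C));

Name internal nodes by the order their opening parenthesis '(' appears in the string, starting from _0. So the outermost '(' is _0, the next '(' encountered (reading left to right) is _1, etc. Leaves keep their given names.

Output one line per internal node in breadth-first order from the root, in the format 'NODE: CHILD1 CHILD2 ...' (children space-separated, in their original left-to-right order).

Input: ((((B,P,Y,U),Z,S),C),E);
Scanning left-to-right, naming '(' by encounter order:
  pos 0: '(' -> open internal node _0 (depth 1)
  pos 1: '(' -> open internal node _1 (depth 2)
  pos 2: '(' -> open internal node _2 (depth 3)
  pos 3: '(' -> open internal node _3 (depth 4)
  pos 11: ')' -> close internal node _3 (now at depth 3)
  pos 16: ')' -> close internal node _2 (now at depth 2)
  pos 19: ')' -> close internal node _1 (now at depth 1)
  pos 22: ')' -> close internal node _0 (now at depth 0)
Total internal nodes: 4
BFS adjacency from root:
  _0: _1 E
  _1: _2 C
  _2: _3 Z S
  _3: B P Y U

Answer: _0: _1 E
_1: _2 C
_2: _3 Z S
_3: B P Y U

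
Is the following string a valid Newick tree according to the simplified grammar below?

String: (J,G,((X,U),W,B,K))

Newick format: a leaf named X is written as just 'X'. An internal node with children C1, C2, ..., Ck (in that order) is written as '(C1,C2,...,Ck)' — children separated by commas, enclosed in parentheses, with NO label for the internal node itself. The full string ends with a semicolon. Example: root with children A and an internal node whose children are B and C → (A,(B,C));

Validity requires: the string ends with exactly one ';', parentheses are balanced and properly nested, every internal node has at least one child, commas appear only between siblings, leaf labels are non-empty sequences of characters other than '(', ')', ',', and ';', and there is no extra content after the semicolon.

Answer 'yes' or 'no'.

Answer: no

Derivation:
Input: (J,G,((X,U),W,B,K))
Paren balance: 3 '(' vs 3 ')' OK
Ends with single ';': False
Full parse: FAILS (must end with ;)
Valid: False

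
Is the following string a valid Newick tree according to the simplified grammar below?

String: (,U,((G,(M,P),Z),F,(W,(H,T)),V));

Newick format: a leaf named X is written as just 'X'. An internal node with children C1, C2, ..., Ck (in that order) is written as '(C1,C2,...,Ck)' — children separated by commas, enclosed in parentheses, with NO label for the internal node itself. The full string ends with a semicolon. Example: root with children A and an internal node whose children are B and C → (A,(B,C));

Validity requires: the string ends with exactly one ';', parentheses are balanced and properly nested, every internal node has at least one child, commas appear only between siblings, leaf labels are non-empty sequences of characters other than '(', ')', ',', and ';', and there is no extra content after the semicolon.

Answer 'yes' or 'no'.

Input: (,U,((G,(M,P),Z),F,(W,(H,T)),V));
Paren balance: 6 '(' vs 6 ')' OK
Ends with single ';': True
Full parse: FAILS (empty leaf label at pos 1)
Valid: False

Answer: no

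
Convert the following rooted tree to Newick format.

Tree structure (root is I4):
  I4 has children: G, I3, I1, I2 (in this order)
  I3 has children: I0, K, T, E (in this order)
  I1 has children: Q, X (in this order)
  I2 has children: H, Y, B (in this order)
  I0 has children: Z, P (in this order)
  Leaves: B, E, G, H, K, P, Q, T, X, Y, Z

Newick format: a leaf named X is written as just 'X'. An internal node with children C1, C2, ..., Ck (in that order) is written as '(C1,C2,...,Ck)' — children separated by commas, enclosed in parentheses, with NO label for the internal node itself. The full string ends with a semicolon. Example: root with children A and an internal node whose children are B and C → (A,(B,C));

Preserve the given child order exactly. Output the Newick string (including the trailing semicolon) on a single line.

internal I4 with children ['G', 'I3', 'I1', 'I2']
  leaf 'G' → 'G'
  internal I3 with children ['I0', 'K', 'T', 'E']
    internal I0 with children ['Z', 'P']
      leaf 'Z' → 'Z'
      leaf 'P' → 'P'
    → '(Z,P)'
    leaf 'K' → 'K'
    leaf 'T' → 'T'
    leaf 'E' → 'E'
  → '((Z,P),K,T,E)'
  internal I1 with children ['Q', 'X']
    leaf 'Q' → 'Q'
    leaf 'X' → 'X'
  → '(Q,X)'
  internal I2 with children ['H', 'Y', 'B']
    leaf 'H' → 'H'
    leaf 'Y' → 'Y'
    leaf 'B' → 'B'
  → '(H,Y,B)'
→ '(G,((Z,P),K,T,E),(Q,X),(H,Y,B))'
Final: (G,((Z,P),K,T,E),(Q,X),(H,Y,B));

Answer: (G,((Z,P),K,T,E),(Q,X),(H,Y,B));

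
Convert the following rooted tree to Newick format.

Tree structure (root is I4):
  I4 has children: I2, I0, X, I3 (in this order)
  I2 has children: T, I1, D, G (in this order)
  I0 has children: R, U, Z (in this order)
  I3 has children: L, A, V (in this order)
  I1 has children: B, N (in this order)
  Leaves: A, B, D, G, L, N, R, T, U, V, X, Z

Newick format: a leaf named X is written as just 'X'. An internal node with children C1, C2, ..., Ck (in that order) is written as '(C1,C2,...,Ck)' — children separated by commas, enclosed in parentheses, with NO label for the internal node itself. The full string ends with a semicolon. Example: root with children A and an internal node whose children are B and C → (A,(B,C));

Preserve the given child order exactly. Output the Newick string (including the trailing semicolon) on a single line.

Answer: ((T,(B,N),D,G),(R,U,Z),X,(L,A,V));

Derivation:
internal I4 with children ['I2', 'I0', 'X', 'I3']
  internal I2 with children ['T', 'I1', 'D', 'G']
    leaf 'T' → 'T'
    internal I1 with children ['B', 'N']
      leaf 'B' → 'B'
      leaf 'N' → 'N'
    → '(B,N)'
    leaf 'D' → 'D'
    leaf 'G' → 'G'
  → '(T,(B,N),D,G)'
  internal I0 with children ['R', 'U', 'Z']
    leaf 'R' → 'R'
    leaf 'U' → 'U'
    leaf 'Z' → 'Z'
  → '(R,U,Z)'
  leaf 'X' → 'X'
  internal I3 with children ['L', 'A', 'V']
    leaf 'L' → 'L'
    leaf 'A' → 'A'
    leaf 'V' → 'V'
  → '(L,A,V)'
→ '((T,(B,N),D,G),(R,U,Z),X,(L,A,V))'
Final: ((T,(B,N),D,G),(R,U,Z),X,(L,A,V));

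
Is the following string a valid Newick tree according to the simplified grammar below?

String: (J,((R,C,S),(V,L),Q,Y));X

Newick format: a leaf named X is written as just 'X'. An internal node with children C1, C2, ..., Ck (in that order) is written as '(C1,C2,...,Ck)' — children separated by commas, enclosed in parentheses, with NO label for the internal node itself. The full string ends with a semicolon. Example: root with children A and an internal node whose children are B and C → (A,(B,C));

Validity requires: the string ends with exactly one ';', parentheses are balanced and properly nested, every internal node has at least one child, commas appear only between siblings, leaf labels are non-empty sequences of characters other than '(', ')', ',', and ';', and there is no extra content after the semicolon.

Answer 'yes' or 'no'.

Input: (J,((R,C,S),(V,L),Q,Y));X
Paren balance: 4 '(' vs 4 ')' OK
Ends with single ';': False
Full parse: FAILS (must end with ;)
Valid: False

Answer: no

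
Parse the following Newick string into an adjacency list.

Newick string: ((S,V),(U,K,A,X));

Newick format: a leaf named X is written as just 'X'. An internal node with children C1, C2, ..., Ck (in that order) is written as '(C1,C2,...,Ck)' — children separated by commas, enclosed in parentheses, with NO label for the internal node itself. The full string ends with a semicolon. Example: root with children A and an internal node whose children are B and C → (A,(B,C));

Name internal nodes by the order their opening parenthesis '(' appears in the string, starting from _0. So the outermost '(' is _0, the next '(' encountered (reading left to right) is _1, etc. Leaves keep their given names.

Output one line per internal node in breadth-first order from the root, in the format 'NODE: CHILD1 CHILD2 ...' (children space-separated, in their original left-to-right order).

Answer: _0: _1 _2
_1: S V
_2: U K A X

Derivation:
Input: ((S,V),(U,K,A,X));
Scanning left-to-right, naming '(' by encounter order:
  pos 0: '(' -> open internal node _0 (depth 1)
  pos 1: '(' -> open internal node _1 (depth 2)
  pos 5: ')' -> close internal node _1 (now at depth 1)
  pos 7: '(' -> open internal node _2 (depth 2)
  pos 15: ')' -> close internal node _2 (now at depth 1)
  pos 16: ')' -> close internal node _0 (now at depth 0)
Total internal nodes: 3
BFS adjacency from root:
  _0: _1 _2
  _1: S V
  _2: U K A X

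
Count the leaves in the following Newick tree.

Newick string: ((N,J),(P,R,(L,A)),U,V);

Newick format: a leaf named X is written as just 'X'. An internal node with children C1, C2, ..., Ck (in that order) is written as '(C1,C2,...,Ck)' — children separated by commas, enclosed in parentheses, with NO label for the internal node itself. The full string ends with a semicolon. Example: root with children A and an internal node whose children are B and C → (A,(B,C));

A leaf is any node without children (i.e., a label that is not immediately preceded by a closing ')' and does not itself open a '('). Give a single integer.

Newick: ((N,J),(P,R,(L,A)),U,V);
Scan left-to-right; a leaf is any maximal label run not followed by '(':
  pos 2: leaf 'N' → count = 1
  pos 4: leaf 'J' → count = 2
  pos 8: leaf 'P' → count = 3
  pos 10: leaf 'R' → count = 4
  pos 13: leaf 'L' → count = 5
  pos 15: leaf 'A' → count = 6
  pos 19: leaf 'U' → count = 7
  pos 21: leaf 'V' → count = 8
Total leaves: 8

Answer: 8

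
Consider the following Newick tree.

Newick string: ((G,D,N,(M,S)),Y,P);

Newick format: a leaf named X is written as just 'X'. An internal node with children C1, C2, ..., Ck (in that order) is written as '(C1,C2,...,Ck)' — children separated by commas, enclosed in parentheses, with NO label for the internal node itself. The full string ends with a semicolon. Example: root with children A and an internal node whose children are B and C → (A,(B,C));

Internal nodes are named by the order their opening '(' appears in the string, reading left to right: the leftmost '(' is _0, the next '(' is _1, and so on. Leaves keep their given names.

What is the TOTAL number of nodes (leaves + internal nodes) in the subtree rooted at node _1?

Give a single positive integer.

Newick: ((G,D,N,(M,S)),Y,P);
Locate _1: it is the '(' at position 1 (the 2nd '(' reading left to right).
Query: subtree rooted at _1
_1: subtree_size = 1 + 6
  G: subtree_size = 1 + 0
  D: subtree_size = 1 + 0
  N: subtree_size = 1 + 0
  _2: subtree_size = 1 + 2
    M: subtree_size = 1 + 0
    S: subtree_size = 1 + 0
Total subtree size of _1: 7

Answer: 7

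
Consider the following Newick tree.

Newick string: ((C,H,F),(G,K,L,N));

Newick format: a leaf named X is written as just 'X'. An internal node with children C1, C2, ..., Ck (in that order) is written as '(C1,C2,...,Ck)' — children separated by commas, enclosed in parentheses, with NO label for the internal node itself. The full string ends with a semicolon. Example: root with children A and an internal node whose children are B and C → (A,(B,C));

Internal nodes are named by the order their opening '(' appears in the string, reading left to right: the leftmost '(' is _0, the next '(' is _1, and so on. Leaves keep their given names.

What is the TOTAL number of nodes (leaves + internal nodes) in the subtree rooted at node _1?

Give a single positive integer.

Answer: 4

Derivation:
Newick: ((C,H,F),(G,K,L,N));
Locate _1: it is the '(' at position 1 (the 2nd '(' reading left to right).
Query: subtree rooted at _1
_1: subtree_size = 1 + 3
  C: subtree_size = 1 + 0
  H: subtree_size = 1 + 0
  F: subtree_size = 1 + 0
Total subtree size of _1: 4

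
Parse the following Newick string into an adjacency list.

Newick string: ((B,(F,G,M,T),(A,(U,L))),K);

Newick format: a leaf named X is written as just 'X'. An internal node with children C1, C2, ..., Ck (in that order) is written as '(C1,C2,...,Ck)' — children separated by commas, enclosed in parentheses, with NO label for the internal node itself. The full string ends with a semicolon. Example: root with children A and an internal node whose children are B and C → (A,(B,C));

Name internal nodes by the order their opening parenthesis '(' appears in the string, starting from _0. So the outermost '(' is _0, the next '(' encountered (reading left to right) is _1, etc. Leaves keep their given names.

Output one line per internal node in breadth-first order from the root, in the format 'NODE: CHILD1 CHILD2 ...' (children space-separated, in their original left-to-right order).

Input: ((B,(F,G,M,T),(A,(U,L))),K);
Scanning left-to-right, naming '(' by encounter order:
  pos 0: '(' -> open internal node _0 (depth 1)
  pos 1: '(' -> open internal node _1 (depth 2)
  pos 4: '(' -> open internal node _2 (depth 3)
  pos 12: ')' -> close internal node _2 (now at depth 2)
  pos 14: '(' -> open internal node _3 (depth 3)
  pos 17: '(' -> open internal node _4 (depth 4)
  pos 21: ')' -> close internal node _4 (now at depth 3)
  pos 22: ')' -> close internal node _3 (now at depth 2)
  pos 23: ')' -> close internal node _1 (now at depth 1)
  pos 26: ')' -> close internal node _0 (now at depth 0)
Total internal nodes: 5
BFS adjacency from root:
  _0: _1 K
  _1: B _2 _3
  _2: F G M T
  _3: A _4
  _4: U L

Answer: _0: _1 K
_1: B _2 _3
_2: F G M T
_3: A _4
_4: U L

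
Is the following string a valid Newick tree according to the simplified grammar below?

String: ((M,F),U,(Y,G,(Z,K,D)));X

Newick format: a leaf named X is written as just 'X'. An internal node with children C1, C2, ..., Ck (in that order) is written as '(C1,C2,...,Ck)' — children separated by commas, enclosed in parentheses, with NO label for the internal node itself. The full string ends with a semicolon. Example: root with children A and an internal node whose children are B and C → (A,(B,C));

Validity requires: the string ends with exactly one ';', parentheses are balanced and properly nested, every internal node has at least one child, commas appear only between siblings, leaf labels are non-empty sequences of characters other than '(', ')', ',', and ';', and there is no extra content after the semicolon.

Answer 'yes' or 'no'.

Answer: no

Derivation:
Input: ((M,F),U,(Y,G,(Z,K,D)));X
Paren balance: 4 '(' vs 4 ')' OK
Ends with single ';': False
Full parse: FAILS (must end with ;)
Valid: False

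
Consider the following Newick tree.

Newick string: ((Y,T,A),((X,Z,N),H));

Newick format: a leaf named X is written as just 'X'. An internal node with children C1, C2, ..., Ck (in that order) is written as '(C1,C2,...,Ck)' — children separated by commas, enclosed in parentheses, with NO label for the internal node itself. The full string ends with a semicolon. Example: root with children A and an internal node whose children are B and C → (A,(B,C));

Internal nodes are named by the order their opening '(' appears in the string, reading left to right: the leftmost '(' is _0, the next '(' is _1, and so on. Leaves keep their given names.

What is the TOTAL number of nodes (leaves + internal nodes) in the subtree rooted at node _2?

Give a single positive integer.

Newick: ((Y,T,A),((X,Z,N),H));
Locate _2: it is the '(' at position 9 (the 3rd '(' reading left to right).
Query: subtree rooted at _2
_2: subtree_size = 1 + 5
  _3: subtree_size = 1 + 3
    X: subtree_size = 1 + 0
    Z: subtree_size = 1 + 0
    N: subtree_size = 1 + 0
  H: subtree_size = 1 + 0
Total subtree size of _2: 6

Answer: 6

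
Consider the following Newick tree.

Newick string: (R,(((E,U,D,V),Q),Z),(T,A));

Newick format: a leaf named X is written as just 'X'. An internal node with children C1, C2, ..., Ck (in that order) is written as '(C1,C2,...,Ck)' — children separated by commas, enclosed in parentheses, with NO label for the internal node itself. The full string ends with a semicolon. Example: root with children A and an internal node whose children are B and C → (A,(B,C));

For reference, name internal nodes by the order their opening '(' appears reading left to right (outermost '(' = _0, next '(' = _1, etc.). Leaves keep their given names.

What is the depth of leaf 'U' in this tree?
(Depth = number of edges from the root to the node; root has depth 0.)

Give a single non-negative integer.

Answer: 4

Derivation:
Newick: (R,(((E,U,D,V),Q),Z),(T,A));
Naming internals by '(' encounter order: outermost '(' = _0, next = _1, ...
Query node: U
Path from root: _0 -> _1 -> _2 -> _3 -> U
Depth of U: 4 (number of edges from root)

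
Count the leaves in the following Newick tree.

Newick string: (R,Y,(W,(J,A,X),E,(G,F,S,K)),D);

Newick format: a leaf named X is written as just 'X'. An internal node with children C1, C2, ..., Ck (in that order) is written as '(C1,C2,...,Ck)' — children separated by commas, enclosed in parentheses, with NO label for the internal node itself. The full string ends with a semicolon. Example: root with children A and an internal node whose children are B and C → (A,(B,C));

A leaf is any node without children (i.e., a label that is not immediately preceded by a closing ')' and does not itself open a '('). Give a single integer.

Answer: 12

Derivation:
Newick: (R,Y,(W,(J,A,X),E,(G,F,S,K)),D);
Scan left-to-right; a leaf is any maximal label run not followed by '(':
  pos 1: leaf 'R' → count = 1
  pos 3: leaf 'Y' → count = 2
  pos 6: leaf 'W' → count = 3
  pos 9: leaf 'J' → count = 4
  pos 11: leaf 'A' → count = 5
  pos 13: leaf 'X' → count = 6
  pos 16: leaf 'E' → count = 7
  pos 19: leaf 'G' → count = 8
  pos 21: leaf 'F' → count = 9
  pos 23: leaf 'S' → count = 10
  pos 25: leaf 'K' → count = 11
  pos 29: leaf 'D' → count = 12
Total leaves: 12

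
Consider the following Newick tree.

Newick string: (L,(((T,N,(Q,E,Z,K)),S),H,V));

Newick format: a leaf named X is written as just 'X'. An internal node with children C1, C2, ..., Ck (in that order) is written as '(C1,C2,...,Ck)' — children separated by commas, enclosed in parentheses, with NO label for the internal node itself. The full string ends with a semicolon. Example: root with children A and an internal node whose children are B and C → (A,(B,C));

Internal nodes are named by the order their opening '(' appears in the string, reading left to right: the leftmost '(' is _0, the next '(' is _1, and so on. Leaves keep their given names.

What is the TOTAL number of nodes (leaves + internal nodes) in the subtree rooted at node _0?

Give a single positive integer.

Answer: 15

Derivation:
Newick: (L,(((T,N,(Q,E,Z,K)),S),H,V));
Locate _0: it is the '(' at position 0 (the 1st '(' reading left to right).
Query: subtree rooted at _0
_0: subtree_size = 1 + 14
  L: subtree_size = 1 + 0
  _1: subtree_size = 1 + 12
    _2: subtree_size = 1 + 9
      _3: subtree_size = 1 + 7
        T: subtree_size = 1 + 0
        N: subtree_size = 1 + 0
        _4: subtree_size = 1 + 4
          Q: subtree_size = 1 + 0
          E: subtree_size = 1 + 0
          Z: subtree_size = 1 + 0
          K: subtree_size = 1 + 0
      S: subtree_size = 1 + 0
    H: subtree_size = 1 + 0
    V: subtree_size = 1 + 0
Total subtree size of _0: 15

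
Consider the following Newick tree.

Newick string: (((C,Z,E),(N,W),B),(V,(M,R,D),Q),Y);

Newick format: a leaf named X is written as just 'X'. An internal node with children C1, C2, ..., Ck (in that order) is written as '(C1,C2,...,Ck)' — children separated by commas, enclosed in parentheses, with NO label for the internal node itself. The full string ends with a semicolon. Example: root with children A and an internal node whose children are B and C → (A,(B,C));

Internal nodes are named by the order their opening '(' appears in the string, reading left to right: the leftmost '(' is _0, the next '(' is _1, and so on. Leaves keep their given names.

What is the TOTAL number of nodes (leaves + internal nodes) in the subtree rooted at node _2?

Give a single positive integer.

Newick: (((C,Z,E),(N,W),B),(V,(M,R,D),Q),Y);
Locate _2: it is the '(' at position 2 (the 3rd '(' reading left to right).
Query: subtree rooted at _2
_2: subtree_size = 1 + 3
  C: subtree_size = 1 + 0
  Z: subtree_size = 1 + 0
  E: subtree_size = 1 + 0
Total subtree size of _2: 4

Answer: 4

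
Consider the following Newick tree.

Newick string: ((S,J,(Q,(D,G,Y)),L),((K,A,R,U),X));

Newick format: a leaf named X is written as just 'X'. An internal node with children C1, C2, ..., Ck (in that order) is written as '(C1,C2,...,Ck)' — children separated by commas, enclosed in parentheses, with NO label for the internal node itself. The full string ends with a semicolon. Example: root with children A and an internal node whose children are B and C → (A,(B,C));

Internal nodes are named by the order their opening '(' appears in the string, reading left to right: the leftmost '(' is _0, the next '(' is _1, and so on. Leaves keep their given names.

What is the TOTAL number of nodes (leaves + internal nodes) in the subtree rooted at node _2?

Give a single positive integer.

Newick: ((S,J,(Q,(D,G,Y)),L),((K,A,R,U),X));
Locate _2: it is the '(' at position 6 (the 3rd '(' reading left to right).
Query: subtree rooted at _2
_2: subtree_size = 1 + 5
  Q: subtree_size = 1 + 0
  _3: subtree_size = 1 + 3
    D: subtree_size = 1 + 0
    G: subtree_size = 1 + 0
    Y: subtree_size = 1 + 0
Total subtree size of _2: 6

Answer: 6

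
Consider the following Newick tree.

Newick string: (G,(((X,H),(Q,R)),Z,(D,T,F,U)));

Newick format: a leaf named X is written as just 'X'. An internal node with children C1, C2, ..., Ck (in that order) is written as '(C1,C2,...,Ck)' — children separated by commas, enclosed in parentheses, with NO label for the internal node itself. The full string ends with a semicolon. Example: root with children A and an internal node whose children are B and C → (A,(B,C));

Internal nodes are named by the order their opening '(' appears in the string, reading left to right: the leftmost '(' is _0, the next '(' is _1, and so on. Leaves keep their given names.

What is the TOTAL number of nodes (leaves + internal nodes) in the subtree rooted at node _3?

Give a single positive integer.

Newick: (G,(((X,H),(Q,R)),Z,(D,T,F,U)));
Locate _3: it is the '(' at position 5 (the 4th '(' reading left to right).
Query: subtree rooted at _3
_3: subtree_size = 1 + 2
  X: subtree_size = 1 + 0
  H: subtree_size = 1 + 0
Total subtree size of _3: 3

Answer: 3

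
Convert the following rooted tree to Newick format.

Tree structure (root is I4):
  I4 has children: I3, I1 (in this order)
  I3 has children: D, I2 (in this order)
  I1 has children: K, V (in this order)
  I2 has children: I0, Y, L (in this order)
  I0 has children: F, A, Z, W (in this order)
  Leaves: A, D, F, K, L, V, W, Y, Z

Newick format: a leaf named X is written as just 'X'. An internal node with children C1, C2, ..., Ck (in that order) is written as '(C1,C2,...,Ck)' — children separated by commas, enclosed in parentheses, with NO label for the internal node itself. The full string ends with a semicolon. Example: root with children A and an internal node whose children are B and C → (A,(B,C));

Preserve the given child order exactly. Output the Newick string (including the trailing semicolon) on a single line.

internal I4 with children ['I3', 'I1']
  internal I3 with children ['D', 'I2']
    leaf 'D' → 'D'
    internal I2 with children ['I0', 'Y', 'L']
      internal I0 with children ['F', 'A', 'Z', 'W']
        leaf 'F' → 'F'
        leaf 'A' → 'A'
        leaf 'Z' → 'Z'
        leaf 'W' → 'W'
      → '(F,A,Z,W)'
      leaf 'Y' → 'Y'
      leaf 'L' → 'L'
    → '((F,A,Z,W),Y,L)'
  → '(D,((F,A,Z,W),Y,L))'
  internal I1 with children ['K', 'V']
    leaf 'K' → 'K'
    leaf 'V' → 'V'
  → '(K,V)'
→ '((D,((F,A,Z,W),Y,L)),(K,V))'
Final: ((D,((F,A,Z,W),Y,L)),(K,V));

Answer: ((D,((F,A,Z,W),Y,L)),(K,V));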